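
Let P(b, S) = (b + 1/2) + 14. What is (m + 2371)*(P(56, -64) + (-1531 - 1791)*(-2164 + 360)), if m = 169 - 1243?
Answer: 15545734349/2 ≈ 7.7729e+9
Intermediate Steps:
m = -1074
P(b, S) = 29/2 + b (P(b, S) = (b + ½) + 14 = (½ + b) + 14 = 29/2 + b)
(m + 2371)*(P(56, -64) + (-1531 - 1791)*(-2164 + 360)) = (-1074 + 2371)*((29/2 + 56) + (-1531 - 1791)*(-2164 + 360)) = 1297*(141/2 - 3322*(-1804)) = 1297*(141/2 + 5992888) = 1297*(11985917/2) = 15545734349/2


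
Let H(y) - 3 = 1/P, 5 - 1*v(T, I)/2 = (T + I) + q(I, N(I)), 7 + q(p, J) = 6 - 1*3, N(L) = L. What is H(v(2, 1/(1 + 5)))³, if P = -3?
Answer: 512/27 ≈ 18.963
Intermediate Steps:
q(p, J) = -4 (q(p, J) = -7 + (6 - 1*3) = -7 + (6 - 3) = -7 + 3 = -4)
v(T, I) = 18 - 2*I - 2*T (v(T, I) = 10 - 2*((T + I) - 4) = 10 - 2*((I + T) - 4) = 10 - 2*(-4 + I + T) = 10 + (8 - 2*I - 2*T) = 18 - 2*I - 2*T)
H(y) = 8/3 (H(y) = 3 + 1/(-3) = 3 - ⅓ = 8/3)
H(v(2, 1/(1 + 5)))³ = (8/3)³ = 512/27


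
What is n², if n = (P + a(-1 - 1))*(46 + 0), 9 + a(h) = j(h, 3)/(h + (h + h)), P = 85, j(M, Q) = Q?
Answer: 12061729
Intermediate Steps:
a(h) = -9 + 1/h (a(h) = -9 + 3/(h + (h + h)) = -9 + 3/(h + 2*h) = -9 + 3/(3*h) = -9 + (1/(3*h))*3 = -9 + 1/h)
n = 3473 (n = (85 + (-9 + 1/(-1 - 1)))*(46 + 0) = (85 + (-9 + 1/(-2)))*46 = (85 + (-9 - ½))*46 = (85 - 19/2)*46 = (151/2)*46 = 3473)
n² = 3473² = 12061729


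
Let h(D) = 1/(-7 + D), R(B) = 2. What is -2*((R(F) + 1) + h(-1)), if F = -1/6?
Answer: -23/4 ≈ -5.7500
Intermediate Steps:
F = -1/6 (F = -1*1/6 = -1/6 ≈ -0.16667)
-2*((R(F) + 1) + h(-1)) = -2*((2 + 1) + 1/(-7 - 1)) = -2*(3 + 1/(-8)) = -2*(3 - 1/8) = -2*23/8 = -23/4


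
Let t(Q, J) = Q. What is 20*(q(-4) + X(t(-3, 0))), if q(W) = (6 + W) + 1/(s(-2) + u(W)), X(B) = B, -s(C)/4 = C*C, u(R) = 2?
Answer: -150/7 ≈ -21.429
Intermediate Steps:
s(C) = -4*C² (s(C) = -4*C*C = -4*C²)
q(W) = 83/14 + W (q(W) = (6 + W) + 1/(-4*(-2)² + 2) = (6 + W) + 1/(-4*4 + 2) = (6 + W) + 1/(-16 + 2) = (6 + W) + 1/(-14) = (6 + W) - 1/14 = 83/14 + W)
20*(q(-4) + X(t(-3, 0))) = 20*((83/14 - 4) - 3) = 20*(27/14 - 3) = 20*(-15/14) = -150/7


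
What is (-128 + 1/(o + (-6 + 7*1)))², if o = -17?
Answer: 4198401/256 ≈ 16400.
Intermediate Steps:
(-128 + 1/(o + (-6 + 7*1)))² = (-128 + 1/(-17 + (-6 + 7*1)))² = (-128 + 1/(-17 + (-6 + 7)))² = (-128 + 1/(-17 + 1))² = (-128 + 1/(-16))² = (-128 - 1/16)² = (-2049/16)² = 4198401/256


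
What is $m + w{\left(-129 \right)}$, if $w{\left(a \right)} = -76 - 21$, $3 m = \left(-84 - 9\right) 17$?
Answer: $-624$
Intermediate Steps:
$m = -527$ ($m = \frac{\left(-84 - 9\right) 17}{3} = \frac{\left(-93\right) 17}{3} = \frac{1}{3} \left(-1581\right) = -527$)
$w{\left(a \right)} = -97$ ($w{\left(a \right)} = -76 - 21 = -97$)
$m + w{\left(-129 \right)} = -527 - 97 = -624$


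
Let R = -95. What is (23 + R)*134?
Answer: -9648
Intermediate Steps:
(23 + R)*134 = (23 - 95)*134 = -72*134 = -9648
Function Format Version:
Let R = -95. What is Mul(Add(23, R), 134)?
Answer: -9648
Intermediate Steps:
Mul(Add(23, R), 134) = Mul(Add(23, -95), 134) = Mul(-72, 134) = -9648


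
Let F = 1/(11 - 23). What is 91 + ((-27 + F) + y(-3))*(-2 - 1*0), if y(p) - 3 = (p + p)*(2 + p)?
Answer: 763/6 ≈ 127.17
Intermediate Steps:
y(p) = 3 + 2*p*(2 + p) (y(p) = 3 + (p + p)*(2 + p) = 3 + (2*p)*(2 + p) = 3 + 2*p*(2 + p))
F = -1/12 (F = 1/(-12) = -1/12 ≈ -0.083333)
91 + ((-27 + F) + y(-3))*(-2 - 1*0) = 91 + ((-27 - 1/12) + (3 + 2*(-3)**2 + 4*(-3)))*(-2 - 1*0) = 91 + (-325/12 + (3 + 2*9 - 12))*(-2 + 0) = 91 + (-325/12 + (3 + 18 - 12))*(-2) = 91 + (-325/12 + 9)*(-2) = 91 - 217/12*(-2) = 91 + 217/6 = 763/6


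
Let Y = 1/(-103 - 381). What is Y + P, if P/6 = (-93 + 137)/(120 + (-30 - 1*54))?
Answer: 10645/1452 ≈ 7.3313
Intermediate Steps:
Y = -1/484 (Y = 1/(-484) = -1/484 ≈ -0.0020661)
P = 22/3 (P = 6*((-93 + 137)/(120 + (-30 - 1*54))) = 6*(44/(120 + (-30 - 54))) = 6*(44/(120 - 84)) = 6*(44/36) = 6*(44*(1/36)) = 6*(11/9) = 22/3 ≈ 7.3333)
Y + P = -1/484 + 22/3 = 10645/1452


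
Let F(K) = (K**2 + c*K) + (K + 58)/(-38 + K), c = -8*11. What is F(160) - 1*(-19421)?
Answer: 1887510/61 ≈ 30943.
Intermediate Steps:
c = -88
F(K) = K**2 - 88*K + (58 + K)/(-38 + K) (F(K) = (K**2 - 88*K) + (K + 58)/(-38 + K) = (K**2 - 88*K) + (58 + K)/(-38 + K) = K**2 - 88*K + (58 + K)/(-38 + K))
F(160) - 1*(-19421) = (58 + 160**3 - 126*160**2 + 3345*160)/(-38 + 160) - 1*(-19421) = (58 + 4096000 - 126*25600 + 535200)/122 + 19421 = (58 + 4096000 - 3225600 + 535200)/122 + 19421 = (1/122)*1405658 + 19421 = 702829/61 + 19421 = 1887510/61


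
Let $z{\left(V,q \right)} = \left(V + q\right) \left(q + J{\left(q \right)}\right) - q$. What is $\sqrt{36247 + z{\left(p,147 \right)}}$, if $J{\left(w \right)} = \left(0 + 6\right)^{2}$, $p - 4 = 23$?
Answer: $\sqrt{67942} \approx 260.66$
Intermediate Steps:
$p = 27$ ($p = 4 + 23 = 27$)
$J{\left(w \right)} = 36$ ($J{\left(w \right)} = 6^{2} = 36$)
$z{\left(V,q \right)} = - q + \left(36 + q\right) \left(V + q\right)$ ($z{\left(V,q \right)} = \left(V + q\right) \left(q + 36\right) - q = \left(V + q\right) \left(36 + q\right) - q = \left(36 + q\right) \left(V + q\right) - q = - q + \left(36 + q\right) \left(V + q\right)$)
$\sqrt{36247 + z{\left(p,147 \right)}} = \sqrt{36247 + \left(147^{2} + 35 \cdot 147 + 36 \cdot 27 + 27 \cdot 147\right)} = \sqrt{36247 + \left(21609 + 5145 + 972 + 3969\right)} = \sqrt{36247 + 31695} = \sqrt{67942}$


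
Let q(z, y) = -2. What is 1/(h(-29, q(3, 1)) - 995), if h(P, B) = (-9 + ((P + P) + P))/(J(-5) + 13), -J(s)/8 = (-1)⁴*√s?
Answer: -162601/162204987 + 256*I*√5/162204987 ≈ -0.0010024 + 3.5291e-6*I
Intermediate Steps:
J(s) = -8*√s (J(s) = -8*(-1)⁴*√s = -8*√s)
h(P, B) = (-9 + 3*P)/(13 - 8*I*√5) (h(P, B) = (-9 + ((P + P) + P))/(-8*I*√5 + 13) = (-9 + (2*P + P))/(-8*I*√5 + 13) = (-9 + 3*P)/(-8*I*√5 + 13) = (-9 + 3*P)/(13 - 8*I*√5))
1/(h(-29, q(3, 1)) - 995) = 1/(3*(-3 - 29)/(13 - 8*I*√5) - 995) = 1/(3*(-32)/(13 - 8*I*√5) - 995) = 1/(-96/(13 - 8*I*√5) - 995) = 1/(-995 - 96/(13 - 8*I*√5))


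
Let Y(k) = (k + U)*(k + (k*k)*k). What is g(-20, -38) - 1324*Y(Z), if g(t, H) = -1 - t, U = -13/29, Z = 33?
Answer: -44957319769/29 ≈ -1.5503e+9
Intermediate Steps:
U = -13/29 (U = -13*1/29 = -13/29 ≈ -0.44828)
Y(k) = (-13/29 + k)*(k + k³) (Y(k) = (k - 13/29)*(k + (k*k)*k) = (-13/29 + k)*(k + k²*k) = (-13/29 + k)*(k + k³))
g(-20, -38) - 1324*Y(Z) = (-1 - 1*(-20)) - 1324*33*(-13 - 13*33² + 29*33 + 29*33³)/29 = (-1 + 20) - 1324*33*(-13 - 13*1089 + 957 + 29*35937)/29 = 19 - 1324*33*(-13 - 14157 + 957 + 1042173)/29 = 19 - 1324*33*1028960/29 = 19 - 1324*33955680/29 = 19 - 44957320320/29 = -44957319769/29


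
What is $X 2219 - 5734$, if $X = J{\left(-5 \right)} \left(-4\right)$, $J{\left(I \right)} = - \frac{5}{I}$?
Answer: $-14610$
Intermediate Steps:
$X = -4$ ($X = - \frac{5}{-5} \left(-4\right) = \left(-5\right) \left(- \frac{1}{5}\right) \left(-4\right) = 1 \left(-4\right) = -4$)
$X 2219 - 5734 = \left(-4\right) 2219 - 5734 = -8876 - 5734 = -14610$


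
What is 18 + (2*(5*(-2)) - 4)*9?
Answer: -198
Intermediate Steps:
18 + (2*(5*(-2)) - 4)*9 = 18 + (2*(-10) - 4)*9 = 18 + (-20 - 4)*9 = 18 - 24*9 = 18 - 216 = -198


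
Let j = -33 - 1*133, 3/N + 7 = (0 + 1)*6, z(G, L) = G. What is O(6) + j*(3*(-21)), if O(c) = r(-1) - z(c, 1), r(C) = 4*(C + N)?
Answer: 10436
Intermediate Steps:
N = -3 (N = 3/(-7 + (0 + 1)*6) = 3/(-7 + 1*6) = 3/(-7 + 6) = 3/(-1) = 3*(-1) = -3)
r(C) = -12 + 4*C (r(C) = 4*(C - 3) = 4*(-3 + C) = -12 + 4*C)
O(c) = -16 - c (O(c) = (-12 + 4*(-1)) - c = (-12 - 4) - c = -16 - c)
j = -166 (j = -33 - 133 = -166)
O(6) + j*(3*(-21)) = (-16 - 1*6) - 498*(-21) = (-16 - 6) - 166*(-63) = -22 + 10458 = 10436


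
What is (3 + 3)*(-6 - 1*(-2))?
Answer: -24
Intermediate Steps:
(3 + 3)*(-6 - 1*(-2)) = 6*(-6 + 2) = 6*(-4) = -24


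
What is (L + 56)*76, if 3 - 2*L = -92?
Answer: 7866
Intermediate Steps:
L = 95/2 (L = 3/2 - ½*(-92) = 3/2 + 46 = 95/2 ≈ 47.500)
(L + 56)*76 = (95/2 + 56)*76 = (207/2)*76 = 7866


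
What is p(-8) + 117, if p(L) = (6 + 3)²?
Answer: 198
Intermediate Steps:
p(L) = 81 (p(L) = 9² = 81)
p(-8) + 117 = 81 + 117 = 198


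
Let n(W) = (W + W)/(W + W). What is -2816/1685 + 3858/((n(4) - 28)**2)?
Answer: 1482622/409455 ≈ 3.6210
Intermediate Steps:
n(W) = 1 (n(W) = (2*W)/((2*W)) = (2*W)*(1/(2*W)) = 1)
-2816/1685 + 3858/((n(4) - 28)**2) = -2816/1685 + 3858/((1 - 28)**2) = -2816*1/1685 + 3858/((-27)**2) = -2816/1685 + 3858/729 = -2816/1685 + 3858*(1/729) = -2816/1685 + 1286/243 = 1482622/409455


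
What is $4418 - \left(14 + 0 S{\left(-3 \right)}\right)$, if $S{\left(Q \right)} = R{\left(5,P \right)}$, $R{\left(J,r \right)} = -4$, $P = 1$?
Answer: $4404$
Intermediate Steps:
$S{\left(Q \right)} = -4$
$4418 - \left(14 + 0 S{\left(-3 \right)}\right) = 4418 - \left(14 + 0 \left(-4\right)\right) = 4418 - \left(14 + 0\right) = 4418 - 14 = 4404$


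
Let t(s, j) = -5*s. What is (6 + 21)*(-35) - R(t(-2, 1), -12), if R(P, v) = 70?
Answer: -1015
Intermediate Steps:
(6 + 21)*(-35) - R(t(-2, 1), -12) = (6 + 21)*(-35) - 1*70 = 27*(-35) - 70 = -945 - 70 = -1015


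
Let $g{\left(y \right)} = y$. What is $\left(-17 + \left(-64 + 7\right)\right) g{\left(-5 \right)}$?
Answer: $370$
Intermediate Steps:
$\left(-17 + \left(-64 + 7\right)\right) g{\left(-5 \right)} = \left(-17 + \left(-64 + 7\right)\right) \left(-5\right) = \left(-17 - 57\right) \left(-5\right) = \left(-74\right) \left(-5\right) = 370$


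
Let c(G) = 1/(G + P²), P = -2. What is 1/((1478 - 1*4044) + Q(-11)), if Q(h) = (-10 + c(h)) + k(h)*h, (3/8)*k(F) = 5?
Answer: -21/57179 ≈ -0.00036727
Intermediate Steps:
k(F) = 40/3 (k(F) = (8/3)*5 = 40/3)
c(G) = 1/(4 + G) (c(G) = 1/(G + (-2)²) = 1/(G + 4) = 1/(4 + G))
Q(h) = -10 + 1/(4 + h) + 40*h/3 (Q(h) = (-10 + 1/(4 + h)) + 40*h/3 = -10 + 1/(4 + h) + 40*h/3)
1/((1478 - 1*4044) + Q(-11)) = 1/((1478 - 1*4044) + (-117 + 40*(-11)² + 130*(-11))/(3*(4 - 11))) = 1/((1478 - 4044) + (⅓)*(-117 + 40*121 - 1430)/(-7)) = 1/(-2566 + (⅓)*(-⅐)*(-117 + 4840 - 1430)) = 1/(-2566 + (⅓)*(-⅐)*3293) = 1/(-2566 - 3293/21) = 1/(-57179/21) = -21/57179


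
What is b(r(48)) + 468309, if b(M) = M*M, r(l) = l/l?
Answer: 468310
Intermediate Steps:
r(l) = 1
b(M) = M²
b(r(48)) + 468309 = 1² + 468309 = 1 + 468309 = 468310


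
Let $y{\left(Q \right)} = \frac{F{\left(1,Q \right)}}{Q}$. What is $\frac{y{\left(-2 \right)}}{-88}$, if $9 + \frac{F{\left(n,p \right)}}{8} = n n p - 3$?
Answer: $- \frac{7}{11} \approx -0.63636$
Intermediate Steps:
$F{\left(n,p \right)} = -96 + 8 p n^{2}$ ($F{\left(n,p \right)} = -72 + 8 \left(n n p - 3\right) = -72 + 8 \left(n^{2} p - 3\right) = -72 + 8 \left(p n^{2} - 3\right) = -72 + 8 \left(-3 + p n^{2}\right) = -72 + \left(-24 + 8 p n^{2}\right) = -96 + 8 p n^{2}$)
$y{\left(Q \right)} = \frac{-96 + 8 Q}{Q}$ ($y{\left(Q \right)} = \frac{-96 + 8 Q 1^{2}}{Q} = \frac{-96 + 8 Q 1}{Q} = \frac{-96 + 8 Q}{Q}$)
$\frac{y{\left(-2 \right)}}{-88} = \frac{8 - \frac{96}{-2}}{-88} = \left(8 - -48\right) \left(- \frac{1}{88}\right) = \left(8 + 48\right) \left(- \frac{1}{88}\right) = 56 \left(- \frac{1}{88}\right) = - \frac{7}{11}$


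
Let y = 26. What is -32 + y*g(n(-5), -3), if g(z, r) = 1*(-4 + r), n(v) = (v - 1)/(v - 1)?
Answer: -214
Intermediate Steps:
n(v) = 1 (n(v) = (-1 + v)/(-1 + v) = 1)
g(z, r) = -4 + r
-32 + y*g(n(-5), -3) = -32 + 26*(-4 - 3) = -32 + 26*(-7) = -32 - 182 = -214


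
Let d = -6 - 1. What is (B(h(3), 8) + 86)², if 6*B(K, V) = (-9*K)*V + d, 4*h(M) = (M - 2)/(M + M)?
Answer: 64009/9 ≈ 7112.1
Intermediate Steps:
d = -7
h(M) = (-2 + M)/(8*M) (h(M) = ((M - 2)/(M + M))/4 = ((-2 + M)/((2*M)))/4 = ((-2 + M)*(1/(2*M)))/4 = ((-2 + M)/(2*M))/4 = (-2 + M)/(8*M))
B(K, V) = -7/6 - 3*K*V/2 (B(K, V) = ((-9*K)*V - 7)/6 = (-9*K*V - 7)/6 = (-7 - 9*K*V)/6 = -7/6 - 3*K*V/2)
(B(h(3), 8) + 86)² = ((-7/6 - 3/2*(⅛)*(-2 + 3)/3*8) + 86)² = ((-7/6 - 3/2*(⅛)*(⅓)*1*8) + 86)² = ((-7/6 - 3/2*1/24*8) + 86)² = ((-7/6 - ½) + 86)² = (-5/3 + 86)² = (253/3)² = 64009/9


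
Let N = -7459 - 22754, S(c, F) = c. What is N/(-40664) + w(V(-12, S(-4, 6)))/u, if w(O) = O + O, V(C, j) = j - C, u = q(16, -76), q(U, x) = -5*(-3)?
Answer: 1103819/609960 ≈ 1.8097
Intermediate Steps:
q(U, x) = 15
u = 15
w(O) = 2*O
N = -30213
N/(-40664) + w(V(-12, S(-4, 6)))/u = -30213/(-40664) + (2*(-4 - 1*(-12)))/15 = -30213*(-1/40664) + (2*(-4 + 12))*(1/15) = 30213/40664 + (2*8)*(1/15) = 30213/40664 + 16*(1/15) = 30213/40664 + 16/15 = 1103819/609960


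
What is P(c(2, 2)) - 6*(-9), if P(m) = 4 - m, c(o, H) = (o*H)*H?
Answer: 50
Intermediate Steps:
c(o, H) = o*H**2 (c(o, H) = (H*o)*H = o*H**2)
P(c(2, 2)) - 6*(-9) = (4 - 2*2**2) - 6*(-9) = (4 - 2*4) + 54 = (4 - 1*8) + 54 = (4 - 8) + 54 = -4 + 54 = 50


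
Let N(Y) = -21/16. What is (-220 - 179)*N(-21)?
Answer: 8379/16 ≈ 523.69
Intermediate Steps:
N(Y) = -21/16 (N(Y) = -21*1/16 = -21/16)
(-220 - 179)*N(-21) = (-220 - 179)*(-21/16) = -399*(-21/16) = 8379/16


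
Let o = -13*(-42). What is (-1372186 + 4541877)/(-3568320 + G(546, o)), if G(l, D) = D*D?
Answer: -452813/467172 ≈ -0.96926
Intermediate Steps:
o = 546
G(l, D) = D²
(-1372186 + 4541877)/(-3568320 + G(546, o)) = (-1372186 + 4541877)/(-3568320 + 546²) = 3169691/(-3568320 + 298116) = 3169691/(-3270204) = 3169691*(-1/3270204) = -452813/467172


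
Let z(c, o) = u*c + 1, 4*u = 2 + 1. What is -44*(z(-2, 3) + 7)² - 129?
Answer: -1988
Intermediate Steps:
u = ¾ (u = (2 + 1)/4 = (¼)*3 = ¾ ≈ 0.75000)
z(c, o) = 1 + 3*c/4 (z(c, o) = 3*c/4 + 1 = 1 + 3*c/4)
-44*(z(-2, 3) + 7)² - 129 = -44*((1 + (¾)*(-2)) + 7)² - 129 = -44*((1 - 3/2) + 7)² - 129 = -44*(-½ + 7)² - 129 = -44*(13/2)² - 129 = -44*169/4 - 129 = -1859 - 129 = -1988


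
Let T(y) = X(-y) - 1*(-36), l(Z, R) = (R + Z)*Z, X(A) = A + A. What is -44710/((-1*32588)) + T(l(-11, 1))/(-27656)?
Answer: 77655997/56328358 ≈ 1.3786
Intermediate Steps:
X(A) = 2*A
l(Z, R) = Z*(R + Z)
T(y) = 36 - 2*y (T(y) = 2*(-y) - 1*(-36) = -2*y + 36 = 36 - 2*y)
-44710/((-1*32588)) + T(l(-11, 1))/(-27656) = -44710/((-1*32588)) + (36 - (-22)*(1 - 11))/(-27656) = -44710/(-32588) + (36 - (-22)*(-10))*(-1/27656) = -44710*(-1/32588) + (36 - 2*110)*(-1/27656) = 22355/16294 + (36 - 220)*(-1/27656) = 22355/16294 - 184*(-1/27656) = 22355/16294 + 23/3457 = 77655997/56328358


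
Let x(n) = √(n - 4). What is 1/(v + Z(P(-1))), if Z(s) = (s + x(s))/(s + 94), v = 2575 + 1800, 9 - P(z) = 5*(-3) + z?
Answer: 20652450/90358807493 - 119*√21/271076422479 ≈ 0.00022856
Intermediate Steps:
P(z) = 24 - z (P(z) = 9 - (5*(-3) + z) = 9 - (-15 + z) = 9 + (15 - z) = 24 - z)
v = 4375
x(n) = √(-4 + n)
Z(s) = (s + √(-4 + s))/(94 + s) (Z(s) = (s + √(-4 + s))/(s + 94) = (s + √(-4 + s))/(94 + s))
1/(v + Z(P(-1))) = 1/(4375 + ((24 - 1*(-1)) + √(-4 + (24 - 1*(-1))))/(94 + (24 - 1*(-1)))) = 1/(4375 + ((24 + 1) + √(-4 + (24 + 1)))/(94 + (24 + 1))) = 1/(4375 + (25 + √(-4 + 25))/(94 + 25)) = 1/(4375 + (25 + √21)/119) = 1/(4375 + (25/119 + √21/119)) = 1/(520650/119 + √21/119)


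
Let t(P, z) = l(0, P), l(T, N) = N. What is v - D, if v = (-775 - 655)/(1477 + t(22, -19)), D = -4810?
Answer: 7208760/1499 ≈ 4809.0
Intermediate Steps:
t(P, z) = P
v = -1430/1499 (v = (-775 - 655)/(1477 + 22) = -1430/1499 ≈ -0.95397)
v - D = -1430/1499 - 1*(-4810) = -1430/1499 + 4810 = 7208760/1499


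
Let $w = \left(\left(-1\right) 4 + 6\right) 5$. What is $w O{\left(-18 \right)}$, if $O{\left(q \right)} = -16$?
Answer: $-160$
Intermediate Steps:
$w = 10$ ($w = \left(-4 + 6\right) 5 = 2 \cdot 5 = 10$)
$w O{\left(-18 \right)} = 10 \left(-16\right) = -160$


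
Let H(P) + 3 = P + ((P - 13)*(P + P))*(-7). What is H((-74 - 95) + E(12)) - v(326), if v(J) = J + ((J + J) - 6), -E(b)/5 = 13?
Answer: -810381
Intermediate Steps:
E(b) = -65 (E(b) = -5*13 = -65)
v(J) = -6 + 3*J (v(J) = J + (2*J - 6) = J + (-6 + 2*J) = -6 + 3*J)
H(P) = -3 + P - 14*P*(-13 + P) (H(P) = -3 + (P + ((P - 13)*(P + P))*(-7)) = -3 + (P + ((-13 + P)*(2*P))*(-7)) = -3 + (P + (2*P*(-13 + P))*(-7)) = -3 + (P - 14*P*(-13 + P)) = -3 + P - 14*P*(-13 + P))
H((-74 - 95) + E(12)) - v(326) = (-3 - 14*((-74 - 95) - 65)**2 + 183*((-74 - 95) - 65)) - (-6 + 3*326) = (-3 - 14*(-169 - 65)**2 + 183*(-169 - 65)) - (-6 + 978) = (-3 - 14*(-234)**2 + 183*(-234)) - 1*972 = (-3 - 14*54756 - 42822) - 972 = (-3 - 766584 - 42822) - 972 = -809409 - 972 = -810381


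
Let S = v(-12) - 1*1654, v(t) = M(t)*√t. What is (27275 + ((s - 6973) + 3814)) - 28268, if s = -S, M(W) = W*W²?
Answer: -2498 + 3456*I*√3 ≈ -2498.0 + 5986.0*I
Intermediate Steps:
M(W) = W³
v(t) = t^(7/2) (v(t) = t³*√t = t^(7/2))
S = -1654 - 3456*I*√3 (S = (-12)^(7/2) - 1*1654 = -3456*I*√3 - 1654 = -1654 - 3456*I*√3 ≈ -1654.0 - 5986.0*I)
s = 1654 + 3456*I*√3 (s = -(-1654 - 3456*I*√3) = 1654 + 3456*I*√3 ≈ 1654.0 + 5986.0*I)
(27275 + ((s - 6973) + 3814)) - 28268 = (27275 + (((1654 + 3456*I*√3) - 6973) + 3814)) - 28268 = (27275 + ((-5319 + 3456*I*√3) + 3814)) - 28268 = (27275 + (-1505 + 3456*I*√3)) - 28268 = (25770 + 3456*I*√3) - 28268 = -2498 + 3456*I*√3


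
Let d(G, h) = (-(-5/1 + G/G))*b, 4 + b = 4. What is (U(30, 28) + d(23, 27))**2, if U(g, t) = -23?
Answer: 529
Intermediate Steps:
b = 0 (b = -4 + 4 = 0)
d(G, h) = 0 (d(G, h) = -(-5/1 + G/G)*0 = -(-5*1 + 1)*0 = -(-5 + 1)*0 = -1*(-4)*0 = 4*0 = 0)
(U(30, 28) + d(23, 27))**2 = (-23 + 0)**2 = (-23)**2 = 529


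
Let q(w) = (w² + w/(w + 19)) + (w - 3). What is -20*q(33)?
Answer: -291105/13 ≈ -22393.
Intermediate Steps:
q(w) = -3 + w + w² + w/(19 + w) (q(w) = (w² + w/(19 + w)) + (-3 + w) = -3 + w + w² + w/(19 + w))
-20*q(33) = -20*(-57 + 33³ + 17*33 + 20*33²)/(19 + 33) = -20*(-57 + 35937 + 561 + 20*1089)/52 = -5*(-57 + 35937 + 561 + 21780)/13 = -5*58221/13 = -20*58221/52 = -291105/13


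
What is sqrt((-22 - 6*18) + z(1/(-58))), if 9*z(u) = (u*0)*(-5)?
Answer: I*sqrt(130) ≈ 11.402*I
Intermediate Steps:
z(u) = 0 (z(u) = ((u*0)*(-5))/9 = (0*(-5))/9 = (1/9)*0 = 0)
sqrt((-22 - 6*18) + z(1/(-58))) = sqrt((-22 - 6*18) + 0) = sqrt((-22 - 108) + 0) = sqrt(-130 + 0) = sqrt(-130) = I*sqrt(130)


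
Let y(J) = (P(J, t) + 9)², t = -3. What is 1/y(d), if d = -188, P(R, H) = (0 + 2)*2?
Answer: 1/169 ≈ 0.0059172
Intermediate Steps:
P(R, H) = 4 (P(R, H) = 2*2 = 4)
y(J) = 169 (y(J) = (4 + 9)² = 13² = 169)
1/y(d) = 1/169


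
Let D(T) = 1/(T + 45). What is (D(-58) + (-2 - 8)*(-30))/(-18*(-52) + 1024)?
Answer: 557/3640 ≈ 0.15302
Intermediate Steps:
D(T) = 1/(45 + T)
(D(-58) + (-2 - 8)*(-30))/(-18*(-52) + 1024) = (1/(45 - 58) + (-2 - 8)*(-30))/(-18*(-52) + 1024) = (1/(-13) - 10*(-30))/(936 + 1024) = (-1/13 + 300)/1960 = (3899/13)*(1/1960) = 557/3640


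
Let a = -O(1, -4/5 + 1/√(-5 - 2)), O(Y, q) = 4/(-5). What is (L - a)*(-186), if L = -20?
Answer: 19344/5 ≈ 3868.8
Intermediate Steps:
O(Y, q) = -⅘ (O(Y, q) = 4*(-⅕) = -⅘)
a = ⅘ (a = -1*(-⅘) = ⅘ ≈ 0.80000)
(L - a)*(-186) = (-20 - 1*⅘)*(-186) = (-20 - ⅘)*(-186) = -104/5*(-186) = 19344/5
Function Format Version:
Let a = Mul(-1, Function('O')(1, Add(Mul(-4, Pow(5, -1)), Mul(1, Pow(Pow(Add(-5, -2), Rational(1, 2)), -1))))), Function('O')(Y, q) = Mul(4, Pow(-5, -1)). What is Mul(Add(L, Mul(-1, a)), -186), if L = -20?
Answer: Rational(19344, 5) ≈ 3868.8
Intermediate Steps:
Function('O')(Y, q) = Rational(-4, 5) (Function('O')(Y, q) = Mul(4, Rational(-1, 5)) = Rational(-4, 5))
a = Rational(4, 5) (a = Mul(-1, Rational(-4, 5)) = Rational(4, 5) ≈ 0.80000)
Mul(Add(L, Mul(-1, a)), -186) = Mul(Add(-20, Mul(-1, Rational(4, 5))), -186) = Mul(Add(-20, Rational(-4, 5)), -186) = Mul(Rational(-104, 5), -186) = Rational(19344, 5)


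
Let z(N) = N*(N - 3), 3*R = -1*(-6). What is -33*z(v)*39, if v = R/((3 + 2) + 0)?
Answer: 33462/25 ≈ 1338.5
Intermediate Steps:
R = 2 (R = (-1*(-6))/3 = (⅓)*6 = 2)
v = ⅖ (v = 2/((3 + 2) + 0) = 2/(5 + 0) = 2/5 = 2*(⅕) = ⅖ ≈ 0.40000)
z(N) = N*(-3 + N)
-33*z(v)*39 = -66*(-3 + ⅖)/5*39 = -66*(-13)/(5*5)*39 = -33*(-26/25)*39 = (858/25)*39 = 33462/25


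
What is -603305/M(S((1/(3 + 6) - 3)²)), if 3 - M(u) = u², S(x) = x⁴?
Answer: 1117936345035259934505/43608737340368307504253 ≈ 0.025636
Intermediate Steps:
M(u) = 3 - u²
-603305/M(S((1/(3 + 6) - 3)²)) = -603305/(3 - (((1/(3 + 6) - 3)²)⁴)²) = -603305/(3 - (((1/9 - 3)²)⁴)²) = -603305/(3 - (((⅑ - 3)²)⁴)²) = -603305/(3 - (((-26/9)²)⁴)²) = -603305/(3 - ((676/81)⁴)²) = -603305/(3 - (208827064576/43046721)²) = -603305/(3 - 1*43608742899428874059776/1853020188851841) = -603305/(3 - 43608742899428874059776/1853020188851841) = -603305/(-43608737340368307504253/1853020188851841) = -603305*(-1853020188851841/43608737340368307504253) = 1117936345035259934505/43608737340368307504253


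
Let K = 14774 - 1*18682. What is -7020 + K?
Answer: -10928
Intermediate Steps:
K = -3908 (K = 14774 - 18682 = -3908)
-7020 + K = -7020 - 3908 = -10928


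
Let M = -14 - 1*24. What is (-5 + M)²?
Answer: 1849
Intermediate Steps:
M = -38 (M = -14 - 24 = -38)
(-5 + M)² = (-5 - 38)² = (-43)² = 1849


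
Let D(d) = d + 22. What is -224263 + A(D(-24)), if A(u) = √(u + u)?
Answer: -224263 + 2*I ≈ -2.2426e+5 + 2.0*I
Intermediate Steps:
D(d) = 22 + d
A(u) = √2*√u (A(u) = √(2*u) = √2*√u)
-224263 + A(D(-24)) = -224263 + √2*√(22 - 24) = -224263 + √2*√(-2) = -224263 + √2*(I*√2) = -224263 + 2*I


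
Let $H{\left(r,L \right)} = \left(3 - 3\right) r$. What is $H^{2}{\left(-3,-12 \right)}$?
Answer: $0$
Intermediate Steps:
$H{\left(r,L \right)} = 0$ ($H{\left(r,L \right)} = 0 r = 0$)
$H^{2}{\left(-3,-12 \right)} = 0^{2} = 0$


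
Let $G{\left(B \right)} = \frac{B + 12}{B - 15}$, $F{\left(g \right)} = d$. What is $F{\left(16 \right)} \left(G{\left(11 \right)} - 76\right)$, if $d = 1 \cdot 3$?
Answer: $- \frac{981}{4} \approx -245.25$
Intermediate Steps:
$d = 3$
$F{\left(g \right)} = 3$
$G{\left(B \right)} = \frac{12 + B}{-15 + B}$
$F{\left(16 \right)} \left(G{\left(11 \right)} - 76\right) = 3 \left(\frac{12 + 11}{-15 + 11} - 76\right) = 3 \left(\frac{1}{-4} \cdot 23 - 76\right) = 3 \left(\left(- \frac{1}{4}\right) 23 - 76\right) = 3 \left(- \frac{23}{4} - 76\right) = 3 \left(- \frac{327}{4}\right) = - \frac{981}{4}$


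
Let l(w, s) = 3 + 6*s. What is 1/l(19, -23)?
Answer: -1/135 ≈ -0.0074074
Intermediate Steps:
1/l(19, -23) = 1/(3 + 6*(-23)) = 1/(3 - 138) = 1/(-135) = -1/135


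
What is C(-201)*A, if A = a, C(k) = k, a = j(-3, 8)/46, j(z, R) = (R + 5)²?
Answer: -33969/46 ≈ -738.46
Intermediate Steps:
j(z, R) = (5 + R)²
a = 169/46 (a = (5 + 8)²/46 = 13²*(1/46) = 169*(1/46) = 169/46 ≈ 3.6739)
A = 169/46 ≈ 3.6739
C(-201)*A = -201*169/46 = -33969/46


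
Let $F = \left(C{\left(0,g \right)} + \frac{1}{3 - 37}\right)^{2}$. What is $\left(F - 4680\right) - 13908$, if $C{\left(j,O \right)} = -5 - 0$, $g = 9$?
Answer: $- \frac{21458487}{1156} \approx -18563.0$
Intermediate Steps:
$C{\left(j,O \right)} = -5$ ($C{\left(j,O \right)} = -5 + 0 = -5$)
$F = \frac{29241}{1156}$ ($F = \left(-5 + \frac{1}{3 - 37}\right)^{2} = \left(-5 + \frac{1}{-34}\right)^{2} = \left(-5 - \frac{1}{34}\right)^{2} = \left(- \frac{171}{34}\right)^{2} = \frac{29241}{1156} \approx 25.295$)
$\left(F - 4680\right) - 13908 = \left(\frac{29241}{1156} - 4680\right) - 13908 = - \frac{5380839}{1156} - 13908 = - \frac{21458487}{1156}$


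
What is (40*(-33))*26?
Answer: -34320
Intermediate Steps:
(40*(-33))*26 = -1320*26 = -34320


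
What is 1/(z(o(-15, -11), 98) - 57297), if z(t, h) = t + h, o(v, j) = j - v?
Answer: -1/57195 ≈ -1.7484e-5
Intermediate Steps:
z(t, h) = h + t
1/(z(o(-15, -11), 98) - 57297) = 1/((98 + (-11 - 1*(-15))) - 57297) = 1/((98 + (-11 + 15)) - 57297) = 1/((98 + 4) - 57297) = 1/(102 - 57297) = 1/(-57195) = -1/57195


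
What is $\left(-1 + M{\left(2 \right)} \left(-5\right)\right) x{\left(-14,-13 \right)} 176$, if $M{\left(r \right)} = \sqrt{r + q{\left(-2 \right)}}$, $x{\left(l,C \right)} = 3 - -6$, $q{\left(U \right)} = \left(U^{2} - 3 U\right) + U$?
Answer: $-1584 - 7920 \sqrt{10} \approx -26629.0$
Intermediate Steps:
$q{\left(U \right)} = U^{2} - 2 U$
$x{\left(l,C \right)} = 9$ ($x{\left(l,C \right)} = 3 + 6 = 9$)
$M{\left(r \right)} = \sqrt{8 + r}$ ($M{\left(r \right)} = \sqrt{r - 2 \left(-2 - 2\right)} = \sqrt{r - -8} = \sqrt{r + 8} = \sqrt{8 + r}$)
$\left(-1 + M{\left(2 \right)} \left(-5\right)\right) x{\left(-14,-13 \right)} 176 = \left(-1 + \sqrt{8 + 2} \left(-5\right)\right) 9 \cdot 176 = \left(-1 + \sqrt{10} \left(-5\right)\right) 9 \cdot 176 = \left(-1 - 5 \sqrt{10}\right) 9 \cdot 176 = \left(-9 - 45 \sqrt{10}\right) 176 = -1584 - 7920 \sqrt{10}$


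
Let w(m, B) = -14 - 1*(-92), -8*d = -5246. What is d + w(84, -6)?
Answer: 2935/4 ≈ 733.75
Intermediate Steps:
d = 2623/4 (d = -⅛*(-5246) = 2623/4 ≈ 655.75)
w(m, B) = 78 (w(m, B) = -14 + 92 = 78)
d + w(84, -6) = 2623/4 + 78 = 2935/4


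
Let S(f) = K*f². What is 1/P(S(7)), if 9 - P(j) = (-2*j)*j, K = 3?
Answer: 1/43227 ≈ 2.3134e-5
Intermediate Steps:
S(f) = 3*f²
P(j) = 9 + 2*j² (P(j) = 9 - (-2*j)*j = 9 - (-2)*j² = 9 + 2*j²)
1/P(S(7)) = 1/(9 + 2*(3*7²)²) = 1/(9 + 2*(3*49)²) = 1/(9 + 2*147²) = 1/(9 + 2*21609) = 1/(9 + 43218) = 1/43227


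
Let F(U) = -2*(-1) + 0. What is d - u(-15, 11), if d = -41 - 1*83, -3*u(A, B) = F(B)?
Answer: -370/3 ≈ -123.33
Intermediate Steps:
F(U) = 2 (F(U) = 2 + 0 = 2)
u(A, B) = -⅔ (u(A, B) = -⅓*2 = -⅔)
d = -124 (d = -41 - 83 = -124)
d - u(-15, 11) = -124 - 1*(-⅔) = -124 + ⅔ = -370/3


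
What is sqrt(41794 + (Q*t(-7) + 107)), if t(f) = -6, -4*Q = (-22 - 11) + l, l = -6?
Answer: sqrt(167370)/2 ≈ 204.55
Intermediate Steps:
Q = 39/4 (Q = -((-22 - 11) - 6)/4 = -(-33 - 6)/4 = -1/4*(-39) = 39/4 ≈ 9.7500)
sqrt(41794 + (Q*t(-7) + 107)) = sqrt(41794 + ((39/4)*(-6) + 107)) = sqrt(41794 + (-117/2 + 107)) = sqrt(41794 + 97/2) = sqrt(83685/2) = sqrt(167370)/2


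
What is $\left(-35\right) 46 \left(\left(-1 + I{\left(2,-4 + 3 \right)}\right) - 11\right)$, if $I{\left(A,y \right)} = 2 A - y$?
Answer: $11270$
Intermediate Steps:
$I{\left(A,y \right)} = - y + 2 A$
$\left(-35\right) 46 \left(\left(-1 + I{\left(2,-4 + 3 \right)}\right) - 11\right) = \left(-35\right) 46 \left(\left(-1 + \left(- (-4 + 3) + 2 \cdot 2\right)\right) - 11\right) = - 1610 \left(\left(-1 + \left(\left(-1\right) \left(-1\right) + 4\right)\right) - 11\right) = - 1610 \left(\left(-1 + \left(1 + 4\right)\right) - 11\right) = - 1610 \left(\left(-1 + 5\right) - 11\right) = - 1610 \left(4 - 11\right) = \left(-1610\right) \left(-7\right) = 11270$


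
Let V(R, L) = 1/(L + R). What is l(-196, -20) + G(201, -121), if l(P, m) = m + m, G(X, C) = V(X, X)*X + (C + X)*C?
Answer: -19439/2 ≈ -9719.5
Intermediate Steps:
G(X, C) = ½ + C*(C + X) (G(X, C) = X/(X + X) + (C + X)*C = X/((2*X)) + C*(C + X) = (1/(2*X))*X + C*(C + X) = ½ + C*(C + X))
l(P, m) = 2*m
l(-196, -20) + G(201, -121) = 2*(-20) + (½ + (-121)² - 121*201) = -40 + (½ + 14641 - 24321) = -40 - 19359/2 = -19439/2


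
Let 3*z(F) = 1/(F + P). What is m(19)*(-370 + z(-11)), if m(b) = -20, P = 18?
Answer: 155380/21 ≈ 7399.0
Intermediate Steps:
z(F) = 1/(3*(18 + F)) (z(F) = 1/(3*(F + 18)) = 1/(3*(18 + F)))
m(19)*(-370 + z(-11)) = -20*(-370 + 1/(3*(18 - 11))) = -20*(-370 + (⅓)/7) = -20*(-370 + (⅓)*(⅐)) = -20*(-370 + 1/21) = -20*(-7769/21) = 155380/21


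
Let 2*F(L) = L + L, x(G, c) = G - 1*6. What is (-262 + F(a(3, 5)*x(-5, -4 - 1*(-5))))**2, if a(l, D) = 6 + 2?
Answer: 122500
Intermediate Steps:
x(G, c) = -6 + G (x(G, c) = G - 6 = -6 + G)
a(l, D) = 8
F(L) = L (F(L) = (L + L)/2 = (2*L)/2 = L)
(-262 + F(a(3, 5)*x(-5, -4 - 1*(-5))))**2 = (-262 + 8*(-6 - 5))**2 = (-262 + 8*(-11))**2 = (-262 - 88)**2 = (-350)**2 = 122500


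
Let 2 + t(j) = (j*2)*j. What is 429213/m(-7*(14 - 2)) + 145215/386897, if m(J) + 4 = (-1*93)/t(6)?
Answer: -1660604482725/20616083 ≈ -80549.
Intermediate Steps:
t(j) = -2 + 2*j² (t(j) = -2 + (j*2)*j = -2 + (2*j)*j = -2 + 2*j²)
m(J) = -373/70 (m(J) = -4 + (-1*93)/(-2 + 2*6²) = -4 - 93/(-2 + 2*36) = -4 - 93/(-2 + 72) = -4 - 93/70 = -373/70)
429213/m(-7*(14 - 2)) + 145215/386897 = 429213/(-373/70) + 145215/386897 = 429213*(-70/373) + 145215*(1/386897) = -30044910/373 + 20745/55271 = -1660604482725/20616083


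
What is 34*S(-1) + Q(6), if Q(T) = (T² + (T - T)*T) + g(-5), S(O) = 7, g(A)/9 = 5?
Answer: 319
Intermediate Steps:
g(A) = 45 (g(A) = 9*5 = 45)
Q(T) = 45 + T² (Q(T) = (T² + (T - T)*T) + 45 = (T² + 0*T) + 45 = (T² + 0) + 45 = T² + 45 = 45 + T²)
34*S(-1) + Q(6) = 34*7 + (45 + 6²) = 238 + (45 + 36) = 238 + 81 = 319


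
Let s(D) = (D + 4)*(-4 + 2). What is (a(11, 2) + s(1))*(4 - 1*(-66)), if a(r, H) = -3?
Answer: -910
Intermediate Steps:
s(D) = -8 - 2*D (s(D) = (4 + D)*(-2) = -8 - 2*D)
(a(11, 2) + s(1))*(4 - 1*(-66)) = (-3 + (-8 - 2*1))*(4 - 1*(-66)) = (-3 + (-8 - 2))*(4 + 66) = (-3 - 10)*70 = -13*70 = -910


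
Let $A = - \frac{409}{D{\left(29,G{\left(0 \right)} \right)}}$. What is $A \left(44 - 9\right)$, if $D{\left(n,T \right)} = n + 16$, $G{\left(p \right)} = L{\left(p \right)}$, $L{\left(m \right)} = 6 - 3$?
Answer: $- \frac{2863}{9} \approx -318.11$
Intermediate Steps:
$L{\left(m \right)} = 3$
$G{\left(p \right)} = 3$
$D{\left(n,T \right)} = 16 + n$
$A = - \frac{409}{45}$ ($A = - \frac{409}{16 + 29} = - \frac{409}{45} \approx -9.0889$)
$A \left(44 - 9\right) = - \frac{409 \left(44 - 9\right)}{45} = \left(- \frac{409}{45}\right) 35 = - \frac{2863}{9}$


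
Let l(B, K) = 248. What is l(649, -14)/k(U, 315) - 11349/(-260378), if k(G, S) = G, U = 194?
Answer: 33387725/25256666 ≈ 1.3219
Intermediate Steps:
l(649, -14)/k(U, 315) - 11349/(-260378) = 248/194 - 11349/(-260378) = 248*(1/194) - 11349*(-1/260378) = 124/97 + 11349/260378 = 33387725/25256666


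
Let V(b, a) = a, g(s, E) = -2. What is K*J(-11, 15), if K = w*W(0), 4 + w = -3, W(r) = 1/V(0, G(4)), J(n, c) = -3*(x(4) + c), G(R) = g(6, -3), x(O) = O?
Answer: -399/2 ≈ -199.50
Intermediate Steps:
G(R) = -2
J(n, c) = -12 - 3*c (J(n, c) = -3*(4 + c) = -12 - 3*c)
W(r) = -½ (W(r) = 1/(-2) = -½)
w = -7 (w = -4 - 3 = -7)
K = 7/2 (K = -7*(-½) = 7/2 ≈ 3.5000)
K*J(-11, 15) = 7*(-12 - 3*15)/2 = 7*(-12 - 45)/2 = (7/2)*(-57) = -399/2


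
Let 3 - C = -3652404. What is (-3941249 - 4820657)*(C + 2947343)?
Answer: -57826389123500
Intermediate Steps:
C = 3652407 (C = 3 - 1*(-3652404) = 3 + 3652404 = 3652407)
(-3941249 - 4820657)*(C + 2947343) = (-3941249 - 4820657)*(3652407 + 2947343) = -8761906*6599750 = -57826389123500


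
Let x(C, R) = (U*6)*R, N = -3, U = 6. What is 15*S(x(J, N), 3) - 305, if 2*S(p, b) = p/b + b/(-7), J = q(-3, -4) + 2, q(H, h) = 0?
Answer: -8095/14 ≈ -578.21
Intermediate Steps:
J = 2 (J = 0 + 2 = 2)
x(C, R) = 36*R (x(C, R) = (6*6)*R = 36*R)
S(p, b) = -b/14 + p/(2*b) (S(p, b) = (p/b + b/(-7))/2 = (p/b + b*(-⅐))/2 = (p/b - b/7)/2 = (-b/7 + p/b)/2 = -b/14 + p/(2*b))
15*S(x(J, N), 3) - 305 = 15*(-1/14*3 + (½)*(36*(-3))/3) - 305 = 15*(-3/14 + (½)*(-108)*(⅓)) - 305 = 15*(-3/14 - 18) - 305 = 15*(-255/14) - 305 = -3825/14 - 305 = -8095/14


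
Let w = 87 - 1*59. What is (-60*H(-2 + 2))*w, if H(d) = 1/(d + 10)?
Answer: -168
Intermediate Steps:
H(d) = 1/(10 + d)
w = 28 (w = 87 - 59 = 28)
(-60*H(-2 + 2))*w = -60/(10 + (-2 + 2))*28 = -60/(10 + 0)*28 = -60/10*28 = -60*⅒*28 = -6*28 = -168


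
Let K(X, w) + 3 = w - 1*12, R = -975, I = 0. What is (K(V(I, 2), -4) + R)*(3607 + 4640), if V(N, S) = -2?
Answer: -8197518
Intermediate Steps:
K(X, w) = -15 + w (K(X, w) = -3 + (w - 1*12) = -3 + (w - 12) = -3 + (-12 + w) = -15 + w)
(K(V(I, 2), -4) + R)*(3607 + 4640) = ((-15 - 4) - 975)*(3607 + 4640) = (-19 - 975)*8247 = -994*8247 = -8197518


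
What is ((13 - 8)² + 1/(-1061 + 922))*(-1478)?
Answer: -5134572/139 ≈ -36939.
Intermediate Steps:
((13 - 8)² + 1/(-1061 + 922))*(-1478) = (5² + 1/(-139))*(-1478) = (25 - 1/139)*(-1478) = (3474/139)*(-1478) = -5134572/139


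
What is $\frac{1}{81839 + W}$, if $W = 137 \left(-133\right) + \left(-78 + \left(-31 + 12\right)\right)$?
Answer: $\frac{1}{63521} \approx 1.5743 \cdot 10^{-5}$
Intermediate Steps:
$W = -18318$ ($W = -18221 - 97 = -18318$)
$\frac{1}{81839 + W} = \frac{1}{81839 - 18318} = \frac{1}{63521}$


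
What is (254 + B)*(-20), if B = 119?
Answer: -7460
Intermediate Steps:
(254 + B)*(-20) = (254 + 119)*(-20) = 373*(-20) = -7460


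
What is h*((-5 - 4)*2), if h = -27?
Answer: 486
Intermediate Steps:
h*((-5 - 4)*2) = -27*(-5 - 4)*2 = -(-243)*2 = -27*(-18) = 486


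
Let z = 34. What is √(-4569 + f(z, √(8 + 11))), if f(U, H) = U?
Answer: I*√4535 ≈ 67.342*I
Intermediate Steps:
√(-4569 + f(z, √(8 + 11))) = √(-4569 + 34) = √(-4535) = I*√4535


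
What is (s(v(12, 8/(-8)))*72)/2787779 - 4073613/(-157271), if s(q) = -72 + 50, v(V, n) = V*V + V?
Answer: 11356083658263/438436791109 ≈ 25.901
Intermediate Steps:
v(V, n) = V + V² (v(V, n) = V² + V = V + V²)
s(q) = -22
(s(v(12, 8/(-8)))*72)/2787779 - 4073613/(-157271) = -22*72/2787779 - 4073613/(-157271) = -1584*1/2787779 - 4073613*(-1/157271) = -1584/2787779 + 4073613/157271 = 11356083658263/438436791109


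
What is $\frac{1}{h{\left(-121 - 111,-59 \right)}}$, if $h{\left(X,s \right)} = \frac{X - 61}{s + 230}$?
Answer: $- \frac{171}{293} \approx -0.58362$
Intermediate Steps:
$h{\left(X,s \right)} = \frac{-61 + X}{230 + s}$
$\frac{1}{h{\left(-121 - 111,-59 \right)}} = \frac{1}{\frac{1}{230 - 59} \left(-61 - 232\right)} = \frac{1}{\frac{1}{171} \left(-61 - 232\right)} = \frac{1}{\frac{1}{171} \left(-293\right)} = \frac{1}{- \frac{293}{171}} = - \frac{171}{293}$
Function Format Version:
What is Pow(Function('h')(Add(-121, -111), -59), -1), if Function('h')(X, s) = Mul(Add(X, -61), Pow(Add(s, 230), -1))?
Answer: Rational(-171, 293) ≈ -0.58362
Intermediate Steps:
Function('h')(X, s) = Mul(Pow(Add(230, s), -1), Add(-61, X)) (Function('h')(X, s) = Mul(Add(-61, X), Pow(Add(230, s), -1)) = Mul(Pow(Add(230, s), -1), Add(-61, X)))
Pow(Function('h')(Add(-121, -111), -59), -1) = Pow(Mul(Pow(Add(230, -59), -1), Add(-61, Add(-121, -111))), -1) = Pow(Mul(Pow(171, -1), Add(-61, -232)), -1) = Pow(Mul(Rational(1, 171), -293), -1) = Pow(Rational(-293, 171), -1) = Rational(-171, 293)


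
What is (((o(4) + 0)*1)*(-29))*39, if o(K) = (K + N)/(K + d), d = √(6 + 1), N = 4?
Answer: -12064/3 + 3016*√7/3 ≈ -1361.5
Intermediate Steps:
d = √7 ≈ 2.6458
o(K) = (4 + K)/(K + √7) (o(K) = (K + 4)/(K + √7) = (4 + K)/(K + √7))
(((o(4) + 0)*1)*(-29))*39 = ((((4 + 4)/(4 + √7) + 0)*1)*(-29))*39 = (((8/(4 + √7) + 0)*1)*(-29))*39 = (((8/(4 + √7))*1)*(-29))*39 = ((8/(4 + √7))*(-29))*39 = -232/(4 + √7)*39 = -9048/(4 + √7)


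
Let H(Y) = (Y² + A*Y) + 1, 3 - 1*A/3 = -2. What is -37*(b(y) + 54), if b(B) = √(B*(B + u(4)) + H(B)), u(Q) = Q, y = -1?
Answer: -1998 - 148*I ≈ -1998.0 - 148.0*I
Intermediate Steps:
A = 15 (A = 9 - 3*(-2) = 9 + 6 = 15)
H(Y) = 1 + Y² + 15*Y (H(Y) = (Y² + 15*Y) + 1 = 1 + Y² + 15*Y)
b(B) = √(1 + B² + 15*B + B*(4 + B)) (b(B) = √(B*(B + 4) + (1 + B² + 15*B)) = √(B*(4 + B) + (1 + B² + 15*B)) = √(1 + B² + 15*B + B*(4 + B)))
-37*(b(y) + 54) = -37*(√(1 + 2*(-1)² + 19*(-1)) + 54) = -37*(√(1 + 2*1 - 19) + 54) = -37*(√(1 + 2 - 19) + 54) = -37*(√(-16) + 54) = -37*(4*I + 54) = -37*(54 + 4*I) = -1998 - 148*I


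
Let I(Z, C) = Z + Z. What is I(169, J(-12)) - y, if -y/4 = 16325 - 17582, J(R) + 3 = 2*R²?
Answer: -4690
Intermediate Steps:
J(R) = -3 + 2*R²
y = 5028 (y = -4*(16325 - 17582) = -4*(-1257) = 5028)
I(Z, C) = 2*Z
I(169, J(-12)) - y = 2*169 - 1*5028 = 338 - 5028 = -4690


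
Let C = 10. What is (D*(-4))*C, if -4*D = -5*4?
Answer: -200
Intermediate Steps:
D = 5 (D = -(-5)*4/4 = -1/4*(-20) = 5)
(D*(-4))*C = (5*(-4))*10 = -20*10 = -200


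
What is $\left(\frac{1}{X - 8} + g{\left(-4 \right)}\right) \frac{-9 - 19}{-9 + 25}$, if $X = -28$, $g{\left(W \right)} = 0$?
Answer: $\frac{7}{144} \approx 0.048611$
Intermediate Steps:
$\left(\frac{1}{X - 8} + g{\left(-4 \right)}\right) \frac{-9 - 19}{-9 + 25} = \left(\frac{1}{-28 - 8} + 0\right) \frac{-9 - 19}{-9 + 25} = \left(\frac{1}{-36} + 0\right) \left(- \frac{28}{16}\right) = \left(- \frac{1}{36} + 0\right) \left(\left(-28\right) \frac{1}{16}\right) = \left(- \frac{1}{36}\right) \left(- \frac{7}{4}\right) = \frac{7}{144}$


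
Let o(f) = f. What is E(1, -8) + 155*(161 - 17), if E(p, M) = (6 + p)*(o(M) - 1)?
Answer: 22257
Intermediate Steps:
E(p, M) = (-1 + M)*(6 + p) (E(p, M) = (6 + p)*(M - 1) = (6 + p)*(-1 + M) = (-1 + M)*(6 + p))
E(1, -8) + 155*(161 - 17) = (-6 - 1*1 + 6*(-8) - 8*1) + 155*(161 - 17) = (-6 - 1 - 48 - 8) + 155*144 = -63 + 22320 = 22257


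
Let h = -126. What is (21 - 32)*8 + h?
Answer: -214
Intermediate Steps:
(21 - 32)*8 + h = (21 - 32)*8 - 126 = -11*8 - 126 = -88 - 126 = -214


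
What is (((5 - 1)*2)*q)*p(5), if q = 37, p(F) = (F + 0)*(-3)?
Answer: -4440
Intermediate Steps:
p(F) = -3*F (p(F) = F*(-3) = -3*F)
(((5 - 1)*2)*q)*p(5) = (((5 - 1)*2)*37)*(-3*5) = ((4*2)*37)*(-15) = (8*37)*(-15) = 296*(-15) = -4440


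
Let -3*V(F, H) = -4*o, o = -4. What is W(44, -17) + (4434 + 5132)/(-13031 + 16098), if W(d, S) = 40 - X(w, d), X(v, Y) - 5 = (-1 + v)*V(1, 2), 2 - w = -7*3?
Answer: 1430317/9201 ≈ 155.45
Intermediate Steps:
V(F, H) = -16/3 (V(F, H) = -(-4)*(-4)/3 = -1/3*16 = -16/3)
w = 23 (w = 2 - (-7)*3 = 2 - 1*(-21) = 2 + 21 = 23)
X(v, Y) = 31/3 - 16*v/3 (X(v, Y) = 5 + (-1 + v)*(-16/3) = 5 + (16/3 - 16*v/3) = 31/3 - 16*v/3)
W(d, S) = 457/3 (W(d, S) = 40 - (31/3 - 16/3*23) = 40 - (31/3 - 368/3) = 40 - 1*(-337/3) = 40 + 337/3 = 457/3)
W(44, -17) + (4434 + 5132)/(-13031 + 16098) = 457/3 + (4434 + 5132)/(-13031 + 16098) = 457/3 + 9566/3067 = 1430317/9201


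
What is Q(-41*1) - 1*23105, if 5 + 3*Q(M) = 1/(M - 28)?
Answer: -4783081/207 ≈ -23107.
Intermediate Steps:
Q(M) = -5/3 + 1/(3*(-28 + M)) (Q(M) = -5/3 + 1/(3*(M - 28)) = -5/3 + 1/(3*(-28 + M)))
Q(-41*1) - 1*23105 = (141 - (-205))/(3*(-28 - 41*1)) - 1*23105 = (141 - 5*(-41))/(3*(-28 - 41)) - 23105 = (1/3)*(141 + 205)/(-69) - 23105 = (1/3)*(-1/69)*346 - 23105 = -346/207 - 23105 = -4783081/207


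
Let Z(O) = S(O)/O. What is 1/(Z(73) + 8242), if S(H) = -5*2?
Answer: 73/601656 ≈ 0.00012133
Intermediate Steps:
S(H) = -10
Z(O) = -10/O
1/(Z(73) + 8242) = 1/(-10/73 + 8242) = 1/(601656/73) = 73/601656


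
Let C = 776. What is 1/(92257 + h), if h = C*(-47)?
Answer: 1/55785 ≈ 1.7926e-5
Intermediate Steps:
h = -36472 (h = 776*(-47) = -36472)
1/(92257 + h) = 1/(92257 - 36472) = 1/55785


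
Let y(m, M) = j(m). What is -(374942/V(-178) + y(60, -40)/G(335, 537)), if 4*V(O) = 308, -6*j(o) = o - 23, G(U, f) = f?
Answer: -1208060275/248094 ≈ -4869.4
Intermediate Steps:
j(o) = 23/6 - o/6 (j(o) = -(o - 23)/6 = -(-23 + o)/6 = 23/6 - o/6)
V(O) = 77 (V(O) = (1/4)*308 = 77)
y(m, M) = 23/6 - m/6
-(374942/V(-178) + y(60, -40)/G(335, 537)) = -(374942/77 + (23/6 - 1/6*60)/537) = -(374942*(1/77) + (23/6 - 10)*(1/537)) = -(374942/77 - 37/6*1/537) = -(374942/77 - 37/3222) = -1*1208060275/248094 = -1208060275/248094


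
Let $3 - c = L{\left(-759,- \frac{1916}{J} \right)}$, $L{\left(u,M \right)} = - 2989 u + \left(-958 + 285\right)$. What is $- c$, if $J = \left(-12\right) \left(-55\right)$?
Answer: $2267975$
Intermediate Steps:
$J = 660$
$L{\left(u,M \right)} = -673 - 2989 u$ ($L{\left(u,M \right)} = - 2989 u - 673 = -673 - 2989 u$)
$c = -2267975$ ($c = 3 - \left(-673 - -2268651\right) = 3 - \left(-673 + 2268651\right) = 3 - 2267978 = -2267975$)
$- c = \left(-1\right) \left(-2267975\right) = 2267975$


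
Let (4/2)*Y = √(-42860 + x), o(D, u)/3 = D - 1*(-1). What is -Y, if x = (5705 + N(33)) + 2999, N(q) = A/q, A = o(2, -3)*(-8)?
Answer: -I*√1033285/11 ≈ -92.41*I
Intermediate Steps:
o(D, u) = 3 + 3*D (o(D, u) = 3*(D - 1*(-1)) = 3*(D + 1) = 3*(1 + D) = 3 + 3*D)
A = -72 (A = (3 + 3*2)*(-8) = (3 + 6)*(-8) = 9*(-8) = -72)
N(q) = -72/q
x = 95720/11 (x = (5705 - 72/33) + 2999 = (5705 - 72*1/33) + 2999 = (5705 - 24/11) + 2999 = 62731/11 + 2999 = 95720/11 ≈ 8701.8)
Y = I*√1033285/11 (Y = √(-42860 + 95720/11)/2 = √(-375740/11)/2 = (2*I*√1033285/11)/2 = I*√1033285/11 ≈ 92.41*I)
-Y = -I*√1033285/11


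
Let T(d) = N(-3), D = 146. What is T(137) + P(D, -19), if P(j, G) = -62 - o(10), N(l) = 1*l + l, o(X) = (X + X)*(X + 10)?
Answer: -468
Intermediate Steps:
o(X) = 2*X*(10 + X) (o(X) = (2*X)*(10 + X) = 2*X*(10 + X))
N(l) = 2*l (N(l) = l + l = 2*l)
P(j, G) = -462 (P(j, G) = -62 - 2*10*(10 + 10) = -62 - 2*10*20 = -62 - 1*400 = -62 - 400 = -462)
T(d) = -6 (T(d) = 2*(-3) = -6)
T(137) + P(D, -19) = -6 - 462 = -468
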